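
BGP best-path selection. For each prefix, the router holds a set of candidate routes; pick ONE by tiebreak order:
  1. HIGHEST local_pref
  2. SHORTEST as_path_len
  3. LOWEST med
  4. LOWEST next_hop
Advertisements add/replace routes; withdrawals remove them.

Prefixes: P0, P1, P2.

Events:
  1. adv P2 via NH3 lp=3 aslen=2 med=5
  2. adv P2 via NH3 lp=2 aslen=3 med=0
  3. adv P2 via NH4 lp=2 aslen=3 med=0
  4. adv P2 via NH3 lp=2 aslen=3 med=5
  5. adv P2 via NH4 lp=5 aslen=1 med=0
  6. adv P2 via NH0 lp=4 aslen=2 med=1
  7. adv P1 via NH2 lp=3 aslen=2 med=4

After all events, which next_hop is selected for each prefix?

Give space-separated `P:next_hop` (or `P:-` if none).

Answer: P0:- P1:NH2 P2:NH4

Derivation:
Op 1: best P0=- P1=- P2=NH3
Op 2: best P0=- P1=- P2=NH3
Op 3: best P0=- P1=- P2=NH3
Op 4: best P0=- P1=- P2=NH4
Op 5: best P0=- P1=- P2=NH4
Op 6: best P0=- P1=- P2=NH4
Op 7: best P0=- P1=NH2 P2=NH4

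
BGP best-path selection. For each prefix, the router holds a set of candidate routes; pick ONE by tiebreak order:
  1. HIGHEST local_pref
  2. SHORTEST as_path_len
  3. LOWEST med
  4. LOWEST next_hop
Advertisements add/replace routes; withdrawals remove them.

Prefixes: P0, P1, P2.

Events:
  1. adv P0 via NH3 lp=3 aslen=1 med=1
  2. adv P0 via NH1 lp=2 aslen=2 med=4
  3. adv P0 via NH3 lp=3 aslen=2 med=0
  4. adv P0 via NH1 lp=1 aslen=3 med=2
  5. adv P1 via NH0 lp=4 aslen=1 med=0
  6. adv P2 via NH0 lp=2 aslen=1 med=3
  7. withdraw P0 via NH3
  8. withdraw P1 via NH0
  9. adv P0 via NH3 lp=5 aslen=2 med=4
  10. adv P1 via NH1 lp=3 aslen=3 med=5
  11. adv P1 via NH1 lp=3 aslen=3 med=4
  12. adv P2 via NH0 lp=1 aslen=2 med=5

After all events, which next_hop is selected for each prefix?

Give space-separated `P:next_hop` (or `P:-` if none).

Answer: P0:NH3 P1:NH1 P2:NH0

Derivation:
Op 1: best P0=NH3 P1=- P2=-
Op 2: best P0=NH3 P1=- P2=-
Op 3: best P0=NH3 P1=- P2=-
Op 4: best P0=NH3 P1=- P2=-
Op 5: best P0=NH3 P1=NH0 P2=-
Op 6: best P0=NH3 P1=NH0 P2=NH0
Op 7: best P0=NH1 P1=NH0 P2=NH0
Op 8: best P0=NH1 P1=- P2=NH0
Op 9: best P0=NH3 P1=- P2=NH0
Op 10: best P0=NH3 P1=NH1 P2=NH0
Op 11: best P0=NH3 P1=NH1 P2=NH0
Op 12: best P0=NH3 P1=NH1 P2=NH0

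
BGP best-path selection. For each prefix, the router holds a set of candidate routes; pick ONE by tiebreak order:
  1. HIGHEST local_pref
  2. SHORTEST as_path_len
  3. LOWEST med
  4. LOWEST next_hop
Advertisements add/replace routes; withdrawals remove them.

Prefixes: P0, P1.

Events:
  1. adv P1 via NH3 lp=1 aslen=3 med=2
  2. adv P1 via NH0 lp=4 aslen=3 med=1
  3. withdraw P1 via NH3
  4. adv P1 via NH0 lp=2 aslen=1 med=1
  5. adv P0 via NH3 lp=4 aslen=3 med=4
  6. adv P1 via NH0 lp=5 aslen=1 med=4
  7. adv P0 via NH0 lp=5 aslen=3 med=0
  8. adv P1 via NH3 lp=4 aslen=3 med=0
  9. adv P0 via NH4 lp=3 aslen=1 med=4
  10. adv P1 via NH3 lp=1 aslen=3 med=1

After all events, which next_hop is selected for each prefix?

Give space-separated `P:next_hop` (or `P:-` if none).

Op 1: best P0=- P1=NH3
Op 2: best P0=- P1=NH0
Op 3: best P0=- P1=NH0
Op 4: best P0=- P1=NH0
Op 5: best P0=NH3 P1=NH0
Op 6: best P0=NH3 P1=NH0
Op 7: best P0=NH0 P1=NH0
Op 8: best P0=NH0 P1=NH0
Op 9: best P0=NH0 P1=NH0
Op 10: best P0=NH0 P1=NH0

Answer: P0:NH0 P1:NH0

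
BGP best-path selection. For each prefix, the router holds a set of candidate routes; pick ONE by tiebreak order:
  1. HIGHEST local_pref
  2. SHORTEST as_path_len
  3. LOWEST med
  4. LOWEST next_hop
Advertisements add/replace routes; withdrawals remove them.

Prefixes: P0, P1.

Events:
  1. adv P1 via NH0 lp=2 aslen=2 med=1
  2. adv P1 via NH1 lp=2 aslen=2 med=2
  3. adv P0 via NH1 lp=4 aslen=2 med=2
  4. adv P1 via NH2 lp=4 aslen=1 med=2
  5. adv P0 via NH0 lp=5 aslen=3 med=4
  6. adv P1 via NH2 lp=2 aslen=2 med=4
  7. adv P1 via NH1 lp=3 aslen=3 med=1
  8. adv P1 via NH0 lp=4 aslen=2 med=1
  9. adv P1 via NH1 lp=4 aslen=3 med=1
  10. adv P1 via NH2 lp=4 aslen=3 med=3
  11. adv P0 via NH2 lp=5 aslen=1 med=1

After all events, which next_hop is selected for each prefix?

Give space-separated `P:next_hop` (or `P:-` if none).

Answer: P0:NH2 P1:NH0

Derivation:
Op 1: best P0=- P1=NH0
Op 2: best P0=- P1=NH0
Op 3: best P0=NH1 P1=NH0
Op 4: best P0=NH1 P1=NH2
Op 5: best P0=NH0 P1=NH2
Op 6: best P0=NH0 P1=NH0
Op 7: best P0=NH0 P1=NH1
Op 8: best P0=NH0 P1=NH0
Op 9: best P0=NH0 P1=NH0
Op 10: best P0=NH0 P1=NH0
Op 11: best P0=NH2 P1=NH0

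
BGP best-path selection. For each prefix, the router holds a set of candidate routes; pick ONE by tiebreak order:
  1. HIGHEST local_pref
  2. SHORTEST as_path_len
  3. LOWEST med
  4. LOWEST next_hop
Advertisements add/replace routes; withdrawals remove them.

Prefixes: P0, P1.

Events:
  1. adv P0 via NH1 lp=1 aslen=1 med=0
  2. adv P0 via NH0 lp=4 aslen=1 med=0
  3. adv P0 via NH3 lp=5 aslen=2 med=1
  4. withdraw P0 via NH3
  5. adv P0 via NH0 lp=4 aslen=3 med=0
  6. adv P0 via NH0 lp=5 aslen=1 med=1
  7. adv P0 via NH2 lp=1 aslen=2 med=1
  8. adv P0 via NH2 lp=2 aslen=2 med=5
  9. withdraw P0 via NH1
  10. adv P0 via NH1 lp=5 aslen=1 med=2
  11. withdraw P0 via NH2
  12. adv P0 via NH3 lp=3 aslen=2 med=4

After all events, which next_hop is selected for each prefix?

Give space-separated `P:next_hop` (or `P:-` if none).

Op 1: best P0=NH1 P1=-
Op 2: best P0=NH0 P1=-
Op 3: best P0=NH3 P1=-
Op 4: best P0=NH0 P1=-
Op 5: best P0=NH0 P1=-
Op 6: best P0=NH0 P1=-
Op 7: best P0=NH0 P1=-
Op 8: best P0=NH0 P1=-
Op 9: best P0=NH0 P1=-
Op 10: best P0=NH0 P1=-
Op 11: best P0=NH0 P1=-
Op 12: best P0=NH0 P1=-

Answer: P0:NH0 P1:-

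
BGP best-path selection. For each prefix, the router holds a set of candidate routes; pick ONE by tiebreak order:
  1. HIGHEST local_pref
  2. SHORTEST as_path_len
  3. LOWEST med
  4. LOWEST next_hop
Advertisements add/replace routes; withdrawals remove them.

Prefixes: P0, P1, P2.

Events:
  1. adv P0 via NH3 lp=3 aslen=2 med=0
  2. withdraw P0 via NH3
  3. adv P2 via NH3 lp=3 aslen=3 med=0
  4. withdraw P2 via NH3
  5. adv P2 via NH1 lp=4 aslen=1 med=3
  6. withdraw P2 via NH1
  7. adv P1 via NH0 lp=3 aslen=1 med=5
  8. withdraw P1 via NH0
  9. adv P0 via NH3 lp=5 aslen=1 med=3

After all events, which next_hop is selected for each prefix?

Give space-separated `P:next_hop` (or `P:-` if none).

Op 1: best P0=NH3 P1=- P2=-
Op 2: best P0=- P1=- P2=-
Op 3: best P0=- P1=- P2=NH3
Op 4: best P0=- P1=- P2=-
Op 5: best P0=- P1=- P2=NH1
Op 6: best P0=- P1=- P2=-
Op 7: best P0=- P1=NH0 P2=-
Op 8: best P0=- P1=- P2=-
Op 9: best P0=NH3 P1=- P2=-

Answer: P0:NH3 P1:- P2:-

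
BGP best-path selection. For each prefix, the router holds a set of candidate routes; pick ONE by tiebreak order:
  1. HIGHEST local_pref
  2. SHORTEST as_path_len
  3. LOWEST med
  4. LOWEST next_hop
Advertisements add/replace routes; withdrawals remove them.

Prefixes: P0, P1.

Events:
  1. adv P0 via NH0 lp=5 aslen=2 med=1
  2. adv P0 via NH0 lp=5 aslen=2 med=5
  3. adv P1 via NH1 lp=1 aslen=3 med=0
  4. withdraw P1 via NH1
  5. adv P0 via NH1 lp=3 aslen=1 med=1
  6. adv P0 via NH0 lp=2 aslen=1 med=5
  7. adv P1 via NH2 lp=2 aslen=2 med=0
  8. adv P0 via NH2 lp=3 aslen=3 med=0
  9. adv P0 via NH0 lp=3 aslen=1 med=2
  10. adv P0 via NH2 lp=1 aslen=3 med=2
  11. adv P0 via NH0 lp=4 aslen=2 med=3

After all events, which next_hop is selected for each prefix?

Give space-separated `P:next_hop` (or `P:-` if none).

Answer: P0:NH0 P1:NH2

Derivation:
Op 1: best P0=NH0 P1=-
Op 2: best P0=NH0 P1=-
Op 3: best P0=NH0 P1=NH1
Op 4: best P0=NH0 P1=-
Op 5: best P0=NH0 P1=-
Op 6: best P0=NH1 P1=-
Op 7: best P0=NH1 P1=NH2
Op 8: best P0=NH1 P1=NH2
Op 9: best P0=NH1 P1=NH2
Op 10: best P0=NH1 P1=NH2
Op 11: best P0=NH0 P1=NH2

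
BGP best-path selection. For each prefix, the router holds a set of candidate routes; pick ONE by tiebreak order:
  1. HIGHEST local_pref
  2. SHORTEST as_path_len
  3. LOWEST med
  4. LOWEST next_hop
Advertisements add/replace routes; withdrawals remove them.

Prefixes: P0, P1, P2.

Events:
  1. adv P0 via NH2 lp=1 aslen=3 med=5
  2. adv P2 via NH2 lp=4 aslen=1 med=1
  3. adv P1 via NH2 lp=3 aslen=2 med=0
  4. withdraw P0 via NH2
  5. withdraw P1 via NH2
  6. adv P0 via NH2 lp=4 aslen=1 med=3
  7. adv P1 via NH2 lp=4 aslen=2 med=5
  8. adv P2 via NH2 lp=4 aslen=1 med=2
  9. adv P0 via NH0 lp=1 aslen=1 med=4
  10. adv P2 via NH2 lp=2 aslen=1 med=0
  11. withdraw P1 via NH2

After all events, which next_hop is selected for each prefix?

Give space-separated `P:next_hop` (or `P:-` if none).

Op 1: best P0=NH2 P1=- P2=-
Op 2: best P0=NH2 P1=- P2=NH2
Op 3: best P0=NH2 P1=NH2 P2=NH2
Op 4: best P0=- P1=NH2 P2=NH2
Op 5: best P0=- P1=- P2=NH2
Op 6: best P0=NH2 P1=- P2=NH2
Op 7: best P0=NH2 P1=NH2 P2=NH2
Op 8: best P0=NH2 P1=NH2 P2=NH2
Op 9: best P0=NH2 P1=NH2 P2=NH2
Op 10: best P0=NH2 P1=NH2 P2=NH2
Op 11: best P0=NH2 P1=- P2=NH2

Answer: P0:NH2 P1:- P2:NH2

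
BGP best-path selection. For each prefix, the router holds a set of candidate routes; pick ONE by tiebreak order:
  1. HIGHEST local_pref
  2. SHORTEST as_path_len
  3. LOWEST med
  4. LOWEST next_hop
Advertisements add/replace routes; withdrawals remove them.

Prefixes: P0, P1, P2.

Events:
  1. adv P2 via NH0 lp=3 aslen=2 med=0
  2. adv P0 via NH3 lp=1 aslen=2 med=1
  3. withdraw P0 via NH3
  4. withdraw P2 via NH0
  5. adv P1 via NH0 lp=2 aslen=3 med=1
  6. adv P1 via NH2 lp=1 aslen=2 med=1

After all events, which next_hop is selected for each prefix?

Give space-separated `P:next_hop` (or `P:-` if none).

Op 1: best P0=- P1=- P2=NH0
Op 2: best P0=NH3 P1=- P2=NH0
Op 3: best P0=- P1=- P2=NH0
Op 4: best P0=- P1=- P2=-
Op 5: best P0=- P1=NH0 P2=-
Op 6: best P0=- P1=NH0 P2=-

Answer: P0:- P1:NH0 P2:-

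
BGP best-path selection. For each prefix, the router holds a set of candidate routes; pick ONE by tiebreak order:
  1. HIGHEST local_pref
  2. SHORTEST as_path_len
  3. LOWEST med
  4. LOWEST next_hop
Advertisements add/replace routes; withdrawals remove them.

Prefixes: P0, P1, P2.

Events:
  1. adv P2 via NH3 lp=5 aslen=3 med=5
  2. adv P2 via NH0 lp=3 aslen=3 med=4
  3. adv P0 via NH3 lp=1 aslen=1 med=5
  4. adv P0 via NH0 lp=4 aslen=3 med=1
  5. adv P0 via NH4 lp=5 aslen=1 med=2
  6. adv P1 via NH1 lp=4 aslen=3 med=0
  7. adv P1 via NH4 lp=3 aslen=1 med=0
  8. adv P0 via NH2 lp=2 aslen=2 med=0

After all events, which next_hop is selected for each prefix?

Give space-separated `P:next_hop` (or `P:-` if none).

Op 1: best P0=- P1=- P2=NH3
Op 2: best P0=- P1=- P2=NH3
Op 3: best P0=NH3 P1=- P2=NH3
Op 4: best P0=NH0 P1=- P2=NH3
Op 5: best P0=NH4 P1=- P2=NH3
Op 6: best P0=NH4 P1=NH1 P2=NH3
Op 7: best P0=NH4 P1=NH1 P2=NH3
Op 8: best P0=NH4 P1=NH1 P2=NH3

Answer: P0:NH4 P1:NH1 P2:NH3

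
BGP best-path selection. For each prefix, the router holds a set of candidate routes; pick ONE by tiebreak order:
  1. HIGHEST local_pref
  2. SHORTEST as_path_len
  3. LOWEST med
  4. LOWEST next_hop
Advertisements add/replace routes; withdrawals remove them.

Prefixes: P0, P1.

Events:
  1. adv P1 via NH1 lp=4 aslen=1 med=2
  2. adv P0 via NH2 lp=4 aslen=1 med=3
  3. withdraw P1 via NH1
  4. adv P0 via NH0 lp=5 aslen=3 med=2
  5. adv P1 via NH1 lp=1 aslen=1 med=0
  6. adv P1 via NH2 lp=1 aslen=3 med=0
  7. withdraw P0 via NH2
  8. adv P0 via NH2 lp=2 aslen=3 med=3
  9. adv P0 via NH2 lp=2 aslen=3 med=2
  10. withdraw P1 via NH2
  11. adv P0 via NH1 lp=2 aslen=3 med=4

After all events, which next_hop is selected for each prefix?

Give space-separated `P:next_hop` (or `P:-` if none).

Answer: P0:NH0 P1:NH1

Derivation:
Op 1: best P0=- P1=NH1
Op 2: best P0=NH2 P1=NH1
Op 3: best P0=NH2 P1=-
Op 4: best P0=NH0 P1=-
Op 5: best P0=NH0 P1=NH1
Op 6: best P0=NH0 P1=NH1
Op 7: best P0=NH0 P1=NH1
Op 8: best P0=NH0 P1=NH1
Op 9: best P0=NH0 P1=NH1
Op 10: best P0=NH0 P1=NH1
Op 11: best P0=NH0 P1=NH1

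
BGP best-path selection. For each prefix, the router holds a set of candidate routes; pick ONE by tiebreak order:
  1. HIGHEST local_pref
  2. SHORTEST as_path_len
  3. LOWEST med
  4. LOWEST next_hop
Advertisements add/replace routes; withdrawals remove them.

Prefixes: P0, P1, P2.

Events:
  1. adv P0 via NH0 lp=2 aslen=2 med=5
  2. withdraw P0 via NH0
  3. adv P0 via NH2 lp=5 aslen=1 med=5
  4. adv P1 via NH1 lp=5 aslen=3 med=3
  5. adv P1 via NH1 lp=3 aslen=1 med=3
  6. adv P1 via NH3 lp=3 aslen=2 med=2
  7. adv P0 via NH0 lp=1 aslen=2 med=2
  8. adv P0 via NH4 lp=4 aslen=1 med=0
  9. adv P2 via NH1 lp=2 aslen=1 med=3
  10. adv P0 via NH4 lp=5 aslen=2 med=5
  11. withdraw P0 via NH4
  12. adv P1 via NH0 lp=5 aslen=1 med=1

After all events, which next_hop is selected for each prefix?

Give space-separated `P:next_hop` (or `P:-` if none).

Answer: P0:NH2 P1:NH0 P2:NH1

Derivation:
Op 1: best P0=NH0 P1=- P2=-
Op 2: best P0=- P1=- P2=-
Op 3: best P0=NH2 P1=- P2=-
Op 4: best P0=NH2 P1=NH1 P2=-
Op 5: best P0=NH2 P1=NH1 P2=-
Op 6: best P0=NH2 P1=NH1 P2=-
Op 7: best P0=NH2 P1=NH1 P2=-
Op 8: best P0=NH2 P1=NH1 P2=-
Op 9: best P0=NH2 P1=NH1 P2=NH1
Op 10: best P0=NH2 P1=NH1 P2=NH1
Op 11: best P0=NH2 P1=NH1 P2=NH1
Op 12: best P0=NH2 P1=NH0 P2=NH1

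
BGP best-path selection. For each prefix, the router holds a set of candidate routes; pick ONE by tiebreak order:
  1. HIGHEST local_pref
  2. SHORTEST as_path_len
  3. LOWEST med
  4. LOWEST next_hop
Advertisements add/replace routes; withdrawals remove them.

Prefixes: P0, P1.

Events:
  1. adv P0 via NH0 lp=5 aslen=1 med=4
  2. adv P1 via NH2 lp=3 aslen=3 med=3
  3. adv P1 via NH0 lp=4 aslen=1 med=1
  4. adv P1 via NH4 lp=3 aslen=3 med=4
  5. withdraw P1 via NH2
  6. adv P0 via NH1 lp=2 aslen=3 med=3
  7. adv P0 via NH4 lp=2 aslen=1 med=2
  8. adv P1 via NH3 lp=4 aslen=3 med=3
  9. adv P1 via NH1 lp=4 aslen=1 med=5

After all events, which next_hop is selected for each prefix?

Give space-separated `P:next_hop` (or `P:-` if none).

Answer: P0:NH0 P1:NH0

Derivation:
Op 1: best P0=NH0 P1=-
Op 2: best P0=NH0 P1=NH2
Op 3: best P0=NH0 P1=NH0
Op 4: best P0=NH0 P1=NH0
Op 5: best P0=NH0 P1=NH0
Op 6: best P0=NH0 P1=NH0
Op 7: best P0=NH0 P1=NH0
Op 8: best P0=NH0 P1=NH0
Op 9: best P0=NH0 P1=NH0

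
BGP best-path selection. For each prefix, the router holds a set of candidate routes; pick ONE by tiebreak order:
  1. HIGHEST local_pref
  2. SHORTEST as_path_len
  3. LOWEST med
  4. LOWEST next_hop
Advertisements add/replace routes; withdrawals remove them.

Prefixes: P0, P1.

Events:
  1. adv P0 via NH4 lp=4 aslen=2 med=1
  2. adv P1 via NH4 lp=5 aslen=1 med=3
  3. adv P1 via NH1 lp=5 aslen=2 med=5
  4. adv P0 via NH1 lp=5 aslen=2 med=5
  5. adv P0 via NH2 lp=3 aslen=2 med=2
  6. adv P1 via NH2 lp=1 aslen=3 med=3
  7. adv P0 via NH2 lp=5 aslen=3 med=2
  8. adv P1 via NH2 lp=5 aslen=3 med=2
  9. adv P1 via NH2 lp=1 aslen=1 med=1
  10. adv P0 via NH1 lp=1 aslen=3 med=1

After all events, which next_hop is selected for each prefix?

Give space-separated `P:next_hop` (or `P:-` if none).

Op 1: best P0=NH4 P1=-
Op 2: best P0=NH4 P1=NH4
Op 3: best P0=NH4 P1=NH4
Op 4: best P0=NH1 P1=NH4
Op 5: best P0=NH1 P1=NH4
Op 6: best P0=NH1 P1=NH4
Op 7: best P0=NH1 P1=NH4
Op 8: best P0=NH1 P1=NH4
Op 9: best P0=NH1 P1=NH4
Op 10: best P0=NH2 P1=NH4

Answer: P0:NH2 P1:NH4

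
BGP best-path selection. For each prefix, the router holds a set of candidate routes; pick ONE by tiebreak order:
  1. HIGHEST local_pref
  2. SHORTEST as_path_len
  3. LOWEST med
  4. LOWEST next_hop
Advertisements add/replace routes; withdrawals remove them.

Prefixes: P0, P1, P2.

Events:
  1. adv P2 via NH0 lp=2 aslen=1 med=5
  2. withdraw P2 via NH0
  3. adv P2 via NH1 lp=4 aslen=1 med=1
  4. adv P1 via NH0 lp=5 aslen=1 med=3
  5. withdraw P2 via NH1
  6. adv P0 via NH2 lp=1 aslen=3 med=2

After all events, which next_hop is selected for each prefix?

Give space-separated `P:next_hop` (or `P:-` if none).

Op 1: best P0=- P1=- P2=NH0
Op 2: best P0=- P1=- P2=-
Op 3: best P0=- P1=- P2=NH1
Op 4: best P0=- P1=NH0 P2=NH1
Op 5: best P0=- P1=NH0 P2=-
Op 6: best P0=NH2 P1=NH0 P2=-

Answer: P0:NH2 P1:NH0 P2:-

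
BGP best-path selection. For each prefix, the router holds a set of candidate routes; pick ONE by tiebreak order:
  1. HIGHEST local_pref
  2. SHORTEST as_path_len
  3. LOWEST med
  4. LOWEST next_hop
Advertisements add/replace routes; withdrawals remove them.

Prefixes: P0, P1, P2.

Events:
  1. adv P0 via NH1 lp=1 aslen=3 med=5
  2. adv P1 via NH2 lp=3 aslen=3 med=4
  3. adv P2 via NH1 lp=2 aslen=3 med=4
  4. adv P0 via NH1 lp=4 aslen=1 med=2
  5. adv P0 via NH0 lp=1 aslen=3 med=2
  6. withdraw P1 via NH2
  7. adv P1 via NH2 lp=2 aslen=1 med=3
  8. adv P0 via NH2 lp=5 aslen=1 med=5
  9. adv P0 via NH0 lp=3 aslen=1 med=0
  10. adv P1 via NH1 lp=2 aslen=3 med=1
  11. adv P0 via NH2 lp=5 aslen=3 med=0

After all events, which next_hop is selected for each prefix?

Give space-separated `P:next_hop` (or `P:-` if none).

Answer: P0:NH2 P1:NH2 P2:NH1

Derivation:
Op 1: best P0=NH1 P1=- P2=-
Op 2: best P0=NH1 P1=NH2 P2=-
Op 3: best P0=NH1 P1=NH2 P2=NH1
Op 4: best P0=NH1 P1=NH2 P2=NH1
Op 5: best P0=NH1 P1=NH2 P2=NH1
Op 6: best P0=NH1 P1=- P2=NH1
Op 7: best P0=NH1 P1=NH2 P2=NH1
Op 8: best P0=NH2 P1=NH2 P2=NH1
Op 9: best P0=NH2 P1=NH2 P2=NH1
Op 10: best P0=NH2 P1=NH2 P2=NH1
Op 11: best P0=NH2 P1=NH2 P2=NH1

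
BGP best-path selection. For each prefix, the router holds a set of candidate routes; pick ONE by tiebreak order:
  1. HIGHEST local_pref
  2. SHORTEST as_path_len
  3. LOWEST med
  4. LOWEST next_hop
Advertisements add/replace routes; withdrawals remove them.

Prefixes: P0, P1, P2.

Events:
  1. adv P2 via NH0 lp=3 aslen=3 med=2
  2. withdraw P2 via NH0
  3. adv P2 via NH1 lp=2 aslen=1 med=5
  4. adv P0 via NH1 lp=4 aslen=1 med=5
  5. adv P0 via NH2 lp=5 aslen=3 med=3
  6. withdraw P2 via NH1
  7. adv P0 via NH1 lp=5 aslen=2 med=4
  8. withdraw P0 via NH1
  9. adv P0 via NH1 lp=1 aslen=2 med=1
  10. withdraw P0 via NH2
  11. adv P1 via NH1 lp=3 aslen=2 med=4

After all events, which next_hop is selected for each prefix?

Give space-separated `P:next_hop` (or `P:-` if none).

Answer: P0:NH1 P1:NH1 P2:-

Derivation:
Op 1: best P0=- P1=- P2=NH0
Op 2: best P0=- P1=- P2=-
Op 3: best P0=- P1=- P2=NH1
Op 4: best P0=NH1 P1=- P2=NH1
Op 5: best P0=NH2 P1=- P2=NH1
Op 6: best P0=NH2 P1=- P2=-
Op 7: best P0=NH1 P1=- P2=-
Op 8: best P0=NH2 P1=- P2=-
Op 9: best P0=NH2 P1=- P2=-
Op 10: best P0=NH1 P1=- P2=-
Op 11: best P0=NH1 P1=NH1 P2=-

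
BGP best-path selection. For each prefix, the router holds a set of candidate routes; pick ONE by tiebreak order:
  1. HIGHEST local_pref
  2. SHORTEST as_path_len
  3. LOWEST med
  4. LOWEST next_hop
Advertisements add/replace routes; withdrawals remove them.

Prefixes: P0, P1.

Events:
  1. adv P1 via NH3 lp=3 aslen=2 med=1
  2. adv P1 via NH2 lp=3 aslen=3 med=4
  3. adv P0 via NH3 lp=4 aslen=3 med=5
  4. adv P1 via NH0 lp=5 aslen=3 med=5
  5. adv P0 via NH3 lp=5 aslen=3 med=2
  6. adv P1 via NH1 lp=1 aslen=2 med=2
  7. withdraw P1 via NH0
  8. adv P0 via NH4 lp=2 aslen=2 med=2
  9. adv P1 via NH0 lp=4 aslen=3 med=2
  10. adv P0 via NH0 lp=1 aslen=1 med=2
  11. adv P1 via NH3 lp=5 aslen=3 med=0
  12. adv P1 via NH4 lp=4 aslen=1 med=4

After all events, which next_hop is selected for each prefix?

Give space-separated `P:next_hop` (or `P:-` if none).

Op 1: best P0=- P1=NH3
Op 2: best P0=- P1=NH3
Op 3: best P0=NH3 P1=NH3
Op 4: best P0=NH3 P1=NH0
Op 5: best P0=NH3 P1=NH0
Op 6: best P0=NH3 P1=NH0
Op 7: best P0=NH3 P1=NH3
Op 8: best P0=NH3 P1=NH3
Op 9: best P0=NH3 P1=NH0
Op 10: best P0=NH3 P1=NH0
Op 11: best P0=NH3 P1=NH3
Op 12: best P0=NH3 P1=NH3

Answer: P0:NH3 P1:NH3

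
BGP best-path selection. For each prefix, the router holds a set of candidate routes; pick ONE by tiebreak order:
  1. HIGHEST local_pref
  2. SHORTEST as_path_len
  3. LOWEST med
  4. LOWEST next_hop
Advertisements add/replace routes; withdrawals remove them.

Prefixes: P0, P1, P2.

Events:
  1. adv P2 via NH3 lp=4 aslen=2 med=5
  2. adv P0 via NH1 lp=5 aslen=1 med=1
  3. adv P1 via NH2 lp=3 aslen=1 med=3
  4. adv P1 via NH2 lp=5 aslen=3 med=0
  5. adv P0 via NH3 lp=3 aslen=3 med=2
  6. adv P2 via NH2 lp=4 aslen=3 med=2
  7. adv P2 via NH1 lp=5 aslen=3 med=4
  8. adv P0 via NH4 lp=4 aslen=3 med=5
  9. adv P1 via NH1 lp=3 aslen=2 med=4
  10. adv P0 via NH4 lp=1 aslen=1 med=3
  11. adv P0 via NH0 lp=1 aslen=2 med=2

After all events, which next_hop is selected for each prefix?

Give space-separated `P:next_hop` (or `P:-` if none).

Op 1: best P0=- P1=- P2=NH3
Op 2: best P0=NH1 P1=- P2=NH3
Op 3: best P0=NH1 P1=NH2 P2=NH3
Op 4: best P0=NH1 P1=NH2 P2=NH3
Op 5: best P0=NH1 P1=NH2 P2=NH3
Op 6: best P0=NH1 P1=NH2 P2=NH3
Op 7: best P0=NH1 P1=NH2 P2=NH1
Op 8: best P0=NH1 P1=NH2 P2=NH1
Op 9: best P0=NH1 P1=NH2 P2=NH1
Op 10: best P0=NH1 P1=NH2 P2=NH1
Op 11: best P0=NH1 P1=NH2 P2=NH1

Answer: P0:NH1 P1:NH2 P2:NH1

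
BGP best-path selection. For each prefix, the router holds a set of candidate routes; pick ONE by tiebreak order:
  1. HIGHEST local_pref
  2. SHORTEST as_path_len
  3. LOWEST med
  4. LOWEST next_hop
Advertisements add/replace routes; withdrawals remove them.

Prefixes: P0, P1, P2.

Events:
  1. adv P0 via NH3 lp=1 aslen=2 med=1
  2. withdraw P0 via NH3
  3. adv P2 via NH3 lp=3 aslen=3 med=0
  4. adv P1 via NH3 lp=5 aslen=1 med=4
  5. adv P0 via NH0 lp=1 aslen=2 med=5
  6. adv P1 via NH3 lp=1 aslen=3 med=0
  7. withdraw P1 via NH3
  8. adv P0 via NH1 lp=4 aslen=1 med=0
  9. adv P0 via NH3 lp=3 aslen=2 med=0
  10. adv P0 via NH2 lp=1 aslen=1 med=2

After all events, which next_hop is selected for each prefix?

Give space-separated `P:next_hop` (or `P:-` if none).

Answer: P0:NH1 P1:- P2:NH3

Derivation:
Op 1: best P0=NH3 P1=- P2=-
Op 2: best P0=- P1=- P2=-
Op 3: best P0=- P1=- P2=NH3
Op 4: best P0=- P1=NH3 P2=NH3
Op 5: best P0=NH0 P1=NH3 P2=NH3
Op 6: best P0=NH0 P1=NH3 P2=NH3
Op 7: best P0=NH0 P1=- P2=NH3
Op 8: best P0=NH1 P1=- P2=NH3
Op 9: best P0=NH1 P1=- P2=NH3
Op 10: best P0=NH1 P1=- P2=NH3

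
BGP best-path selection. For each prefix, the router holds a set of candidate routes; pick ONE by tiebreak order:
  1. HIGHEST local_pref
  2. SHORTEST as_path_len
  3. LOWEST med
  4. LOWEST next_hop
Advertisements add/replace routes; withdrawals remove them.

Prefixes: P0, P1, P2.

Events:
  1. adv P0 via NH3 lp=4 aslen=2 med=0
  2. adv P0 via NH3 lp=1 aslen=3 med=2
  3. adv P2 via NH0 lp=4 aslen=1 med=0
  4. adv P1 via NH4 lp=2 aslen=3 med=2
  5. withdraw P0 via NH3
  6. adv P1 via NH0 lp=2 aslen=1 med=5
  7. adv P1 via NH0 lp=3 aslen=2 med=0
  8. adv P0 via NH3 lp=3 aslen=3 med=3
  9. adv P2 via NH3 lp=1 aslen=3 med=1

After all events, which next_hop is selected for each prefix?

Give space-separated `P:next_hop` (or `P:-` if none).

Answer: P0:NH3 P1:NH0 P2:NH0

Derivation:
Op 1: best P0=NH3 P1=- P2=-
Op 2: best P0=NH3 P1=- P2=-
Op 3: best P0=NH3 P1=- P2=NH0
Op 4: best P0=NH3 P1=NH4 P2=NH0
Op 5: best P0=- P1=NH4 P2=NH0
Op 6: best P0=- P1=NH0 P2=NH0
Op 7: best P0=- P1=NH0 P2=NH0
Op 8: best P0=NH3 P1=NH0 P2=NH0
Op 9: best P0=NH3 P1=NH0 P2=NH0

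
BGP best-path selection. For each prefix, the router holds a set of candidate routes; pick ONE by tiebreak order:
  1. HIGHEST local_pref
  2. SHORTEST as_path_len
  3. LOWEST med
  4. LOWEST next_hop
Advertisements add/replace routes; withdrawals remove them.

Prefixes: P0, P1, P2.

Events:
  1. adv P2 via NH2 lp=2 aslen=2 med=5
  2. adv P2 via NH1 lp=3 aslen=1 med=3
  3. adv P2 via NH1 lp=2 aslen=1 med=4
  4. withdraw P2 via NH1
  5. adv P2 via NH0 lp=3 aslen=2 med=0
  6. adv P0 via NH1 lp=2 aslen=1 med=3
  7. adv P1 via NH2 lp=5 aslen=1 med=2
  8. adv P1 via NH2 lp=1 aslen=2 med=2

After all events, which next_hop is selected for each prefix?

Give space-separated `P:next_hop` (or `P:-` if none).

Answer: P0:NH1 P1:NH2 P2:NH0

Derivation:
Op 1: best P0=- P1=- P2=NH2
Op 2: best P0=- P1=- P2=NH1
Op 3: best P0=- P1=- P2=NH1
Op 4: best P0=- P1=- P2=NH2
Op 5: best P0=- P1=- P2=NH0
Op 6: best P0=NH1 P1=- P2=NH0
Op 7: best P0=NH1 P1=NH2 P2=NH0
Op 8: best P0=NH1 P1=NH2 P2=NH0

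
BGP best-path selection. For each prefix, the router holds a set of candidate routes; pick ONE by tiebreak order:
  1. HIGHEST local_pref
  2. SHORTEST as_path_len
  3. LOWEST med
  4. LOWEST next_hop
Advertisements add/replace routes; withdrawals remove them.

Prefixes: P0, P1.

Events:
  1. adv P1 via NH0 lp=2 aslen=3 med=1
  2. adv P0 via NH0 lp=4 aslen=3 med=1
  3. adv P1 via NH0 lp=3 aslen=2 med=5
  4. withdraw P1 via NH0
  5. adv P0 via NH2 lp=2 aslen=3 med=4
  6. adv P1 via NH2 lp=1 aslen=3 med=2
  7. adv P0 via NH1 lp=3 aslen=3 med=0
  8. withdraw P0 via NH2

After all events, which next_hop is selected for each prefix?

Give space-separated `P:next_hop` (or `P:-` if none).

Answer: P0:NH0 P1:NH2

Derivation:
Op 1: best P0=- P1=NH0
Op 2: best P0=NH0 P1=NH0
Op 3: best P0=NH0 P1=NH0
Op 4: best P0=NH0 P1=-
Op 5: best P0=NH0 P1=-
Op 6: best P0=NH0 P1=NH2
Op 7: best P0=NH0 P1=NH2
Op 8: best P0=NH0 P1=NH2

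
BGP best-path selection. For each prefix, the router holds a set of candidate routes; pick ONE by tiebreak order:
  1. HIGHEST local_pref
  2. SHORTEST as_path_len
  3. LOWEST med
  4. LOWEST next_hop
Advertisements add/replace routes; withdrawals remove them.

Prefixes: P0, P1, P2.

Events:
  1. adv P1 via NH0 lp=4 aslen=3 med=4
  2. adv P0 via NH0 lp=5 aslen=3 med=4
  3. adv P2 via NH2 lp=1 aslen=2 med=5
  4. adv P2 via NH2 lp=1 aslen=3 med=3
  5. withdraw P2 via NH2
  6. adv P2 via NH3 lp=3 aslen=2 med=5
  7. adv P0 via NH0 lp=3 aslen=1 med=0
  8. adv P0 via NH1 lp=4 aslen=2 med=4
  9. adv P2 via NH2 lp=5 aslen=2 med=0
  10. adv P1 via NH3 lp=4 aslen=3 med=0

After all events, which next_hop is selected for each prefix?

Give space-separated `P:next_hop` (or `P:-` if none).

Answer: P0:NH1 P1:NH3 P2:NH2

Derivation:
Op 1: best P0=- P1=NH0 P2=-
Op 2: best P0=NH0 P1=NH0 P2=-
Op 3: best P0=NH0 P1=NH0 P2=NH2
Op 4: best P0=NH0 P1=NH0 P2=NH2
Op 5: best P0=NH0 P1=NH0 P2=-
Op 6: best P0=NH0 P1=NH0 P2=NH3
Op 7: best P0=NH0 P1=NH0 P2=NH3
Op 8: best P0=NH1 P1=NH0 P2=NH3
Op 9: best P0=NH1 P1=NH0 P2=NH2
Op 10: best P0=NH1 P1=NH3 P2=NH2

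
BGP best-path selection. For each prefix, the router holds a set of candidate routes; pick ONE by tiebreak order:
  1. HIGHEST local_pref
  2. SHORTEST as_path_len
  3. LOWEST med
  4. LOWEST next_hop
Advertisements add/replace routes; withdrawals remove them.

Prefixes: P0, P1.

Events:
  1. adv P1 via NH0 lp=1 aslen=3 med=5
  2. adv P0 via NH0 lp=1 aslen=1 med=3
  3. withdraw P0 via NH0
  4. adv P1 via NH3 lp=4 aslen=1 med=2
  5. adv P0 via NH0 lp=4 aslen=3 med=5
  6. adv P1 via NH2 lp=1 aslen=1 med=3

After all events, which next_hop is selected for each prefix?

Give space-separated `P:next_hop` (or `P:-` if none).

Answer: P0:NH0 P1:NH3

Derivation:
Op 1: best P0=- P1=NH0
Op 2: best P0=NH0 P1=NH0
Op 3: best P0=- P1=NH0
Op 4: best P0=- P1=NH3
Op 5: best P0=NH0 P1=NH3
Op 6: best P0=NH0 P1=NH3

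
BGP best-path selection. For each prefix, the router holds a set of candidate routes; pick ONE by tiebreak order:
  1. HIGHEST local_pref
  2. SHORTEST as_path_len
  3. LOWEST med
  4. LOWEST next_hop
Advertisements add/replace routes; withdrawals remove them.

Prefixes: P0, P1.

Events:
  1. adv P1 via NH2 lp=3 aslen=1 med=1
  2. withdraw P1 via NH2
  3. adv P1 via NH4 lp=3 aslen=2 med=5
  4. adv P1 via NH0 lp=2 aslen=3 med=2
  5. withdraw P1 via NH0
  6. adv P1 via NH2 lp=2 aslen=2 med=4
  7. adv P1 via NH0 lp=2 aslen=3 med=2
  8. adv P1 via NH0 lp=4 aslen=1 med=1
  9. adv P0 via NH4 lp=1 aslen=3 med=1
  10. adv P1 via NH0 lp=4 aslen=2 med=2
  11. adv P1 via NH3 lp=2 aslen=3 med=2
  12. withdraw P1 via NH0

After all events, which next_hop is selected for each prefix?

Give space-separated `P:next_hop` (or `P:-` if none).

Op 1: best P0=- P1=NH2
Op 2: best P0=- P1=-
Op 3: best P0=- P1=NH4
Op 4: best P0=- P1=NH4
Op 5: best P0=- P1=NH4
Op 6: best P0=- P1=NH4
Op 7: best P0=- P1=NH4
Op 8: best P0=- P1=NH0
Op 9: best P0=NH4 P1=NH0
Op 10: best P0=NH4 P1=NH0
Op 11: best P0=NH4 P1=NH0
Op 12: best P0=NH4 P1=NH4

Answer: P0:NH4 P1:NH4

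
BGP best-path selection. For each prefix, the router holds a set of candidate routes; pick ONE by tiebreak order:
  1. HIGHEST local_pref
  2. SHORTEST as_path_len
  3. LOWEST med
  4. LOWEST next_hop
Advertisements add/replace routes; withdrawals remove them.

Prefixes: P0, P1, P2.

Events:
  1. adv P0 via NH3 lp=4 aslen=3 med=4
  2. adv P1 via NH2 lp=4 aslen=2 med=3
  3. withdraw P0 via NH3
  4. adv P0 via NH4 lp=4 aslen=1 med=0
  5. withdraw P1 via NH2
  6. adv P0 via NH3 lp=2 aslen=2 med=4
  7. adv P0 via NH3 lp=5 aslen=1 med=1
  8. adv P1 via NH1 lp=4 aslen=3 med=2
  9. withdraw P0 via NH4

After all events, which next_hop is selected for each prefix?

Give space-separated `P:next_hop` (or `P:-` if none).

Answer: P0:NH3 P1:NH1 P2:-

Derivation:
Op 1: best P0=NH3 P1=- P2=-
Op 2: best P0=NH3 P1=NH2 P2=-
Op 3: best P0=- P1=NH2 P2=-
Op 4: best P0=NH4 P1=NH2 P2=-
Op 5: best P0=NH4 P1=- P2=-
Op 6: best P0=NH4 P1=- P2=-
Op 7: best P0=NH3 P1=- P2=-
Op 8: best P0=NH3 P1=NH1 P2=-
Op 9: best P0=NH3 P1=NH1 P2=-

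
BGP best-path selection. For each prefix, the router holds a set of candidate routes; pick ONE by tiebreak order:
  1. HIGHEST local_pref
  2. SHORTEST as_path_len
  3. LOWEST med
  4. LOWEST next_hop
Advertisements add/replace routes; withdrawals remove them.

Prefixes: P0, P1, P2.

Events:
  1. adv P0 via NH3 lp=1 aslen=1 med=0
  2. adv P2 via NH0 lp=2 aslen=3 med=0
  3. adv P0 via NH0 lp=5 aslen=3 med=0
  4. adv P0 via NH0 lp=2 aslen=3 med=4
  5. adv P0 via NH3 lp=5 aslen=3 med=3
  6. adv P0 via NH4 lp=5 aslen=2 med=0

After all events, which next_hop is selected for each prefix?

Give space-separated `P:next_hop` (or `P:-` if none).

Answer: P0:NH4 P1:- P2:NH0

Derivation:
Op 1: best P0=NH3 P1=- P2=-
Op 2: best P0=NH3 P1=- P2=NH0
Op 3: best P0=NH0 P1=- P2=NH0
Op 4: best P0=NH0 P1=- P2=NH0
Op 5: best P0=NH3 P1=- P2=NH0
Op 6: best P0=NH4 P1=- P2=NH0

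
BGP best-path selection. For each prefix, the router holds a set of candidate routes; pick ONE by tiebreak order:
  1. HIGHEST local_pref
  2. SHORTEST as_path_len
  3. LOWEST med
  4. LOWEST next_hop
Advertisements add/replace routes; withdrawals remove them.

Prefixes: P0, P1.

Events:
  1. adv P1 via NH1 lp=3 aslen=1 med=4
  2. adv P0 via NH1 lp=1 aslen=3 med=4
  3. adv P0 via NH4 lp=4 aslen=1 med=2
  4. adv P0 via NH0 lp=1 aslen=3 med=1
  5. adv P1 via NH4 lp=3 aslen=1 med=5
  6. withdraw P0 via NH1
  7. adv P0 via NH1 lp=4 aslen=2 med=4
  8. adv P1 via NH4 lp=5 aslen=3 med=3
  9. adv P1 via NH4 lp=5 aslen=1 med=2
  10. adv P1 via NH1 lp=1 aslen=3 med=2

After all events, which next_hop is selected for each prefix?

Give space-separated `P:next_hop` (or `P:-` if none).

Answer: P0:NH4 P1:NH4

Derivation:
Op 1: best P0=- P1=NH1
Op 2: best P0=NH1 P1=NH1
Op 3: best P0=NH4 P1=NH1
Op 4: best P0=NH4 P1=NH1
Op 5: best P0=NH4 P1=NH1
Op 6: best P0=NH4 P1=NH1
Op 7: best P0=NH4 P1=NH1
Op 8: best P0=NH4 P1=NH4
Op 9: best P0=NH4 P1=NH4
Op 10: best P0=NH4 P1=NH4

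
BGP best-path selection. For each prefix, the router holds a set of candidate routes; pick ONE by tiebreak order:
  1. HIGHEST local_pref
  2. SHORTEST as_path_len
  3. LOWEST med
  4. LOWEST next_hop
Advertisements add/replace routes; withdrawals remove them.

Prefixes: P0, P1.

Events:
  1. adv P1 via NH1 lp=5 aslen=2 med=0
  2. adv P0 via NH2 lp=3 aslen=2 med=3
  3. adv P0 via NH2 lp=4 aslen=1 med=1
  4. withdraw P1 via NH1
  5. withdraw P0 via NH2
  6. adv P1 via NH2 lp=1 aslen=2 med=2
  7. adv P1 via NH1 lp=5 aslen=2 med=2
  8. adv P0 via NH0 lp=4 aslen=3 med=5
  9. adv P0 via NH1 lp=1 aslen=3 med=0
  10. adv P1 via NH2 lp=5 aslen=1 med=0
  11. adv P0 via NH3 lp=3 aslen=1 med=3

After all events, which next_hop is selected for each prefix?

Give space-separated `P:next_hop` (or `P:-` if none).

Answer: P0:NH0 P1:NH2

Derivation:
Op 1: best P0=- P1=NH1
Op 2: best P0=NH2 P1=NH1
Op 3: best P0=NH2 P1=NH1
Op 4: best P0=NH2 P1=-
Op 5: best P0=- P1=-
Op 6: best P0=- P1=NH2
Op 7: best P0=- P1=NH1
Op 8: best P0=NH0 P1=NH1
Op 9: best P0=NH0 P1=NH1
Op 10: best P0=NH0 P1=NH2
Op 11: best P0=NH0 P1=NH2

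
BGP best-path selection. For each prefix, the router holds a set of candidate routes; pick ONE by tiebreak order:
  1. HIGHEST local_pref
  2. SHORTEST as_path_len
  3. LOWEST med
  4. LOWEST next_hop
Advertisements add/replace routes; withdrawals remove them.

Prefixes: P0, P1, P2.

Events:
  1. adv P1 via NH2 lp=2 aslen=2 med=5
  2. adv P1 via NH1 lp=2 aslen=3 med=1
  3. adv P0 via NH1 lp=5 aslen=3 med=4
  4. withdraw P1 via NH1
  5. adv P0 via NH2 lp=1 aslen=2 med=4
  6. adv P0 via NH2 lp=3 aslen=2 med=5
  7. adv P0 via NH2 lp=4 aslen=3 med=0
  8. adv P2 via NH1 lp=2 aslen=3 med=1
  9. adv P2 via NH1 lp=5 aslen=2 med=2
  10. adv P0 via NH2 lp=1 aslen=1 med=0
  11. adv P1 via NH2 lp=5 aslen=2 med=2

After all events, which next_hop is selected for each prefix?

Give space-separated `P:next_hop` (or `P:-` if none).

Op 1: best P0=- P1=NH2 P2=-
Op 2: best P0=- P1=NH2 P2=-
Op 3: best P0=NH1 P1=NH2 P2=-
Op 4: best P0=NH1 P1=NH2 P2=-
Op 5: best P0=NH1 P1=NH2 P2=-
Op 6: best P0=NH1 P1=NH2 P2=-
Op 7: best P0=NH1 P1=NH2 P2=-
Op 8: best P0=NH1 P1=NH2 P2=NH1
Op 9: best P0=NH1 P1=NH2 P2=NH1
Op 10: best P0=NH1 P1=NH2 P2=NH1
Op 11: best P0=NH1 P1=NH2 P2=NH1

Answer: P0:NH1 P1:NH2 P2:NH1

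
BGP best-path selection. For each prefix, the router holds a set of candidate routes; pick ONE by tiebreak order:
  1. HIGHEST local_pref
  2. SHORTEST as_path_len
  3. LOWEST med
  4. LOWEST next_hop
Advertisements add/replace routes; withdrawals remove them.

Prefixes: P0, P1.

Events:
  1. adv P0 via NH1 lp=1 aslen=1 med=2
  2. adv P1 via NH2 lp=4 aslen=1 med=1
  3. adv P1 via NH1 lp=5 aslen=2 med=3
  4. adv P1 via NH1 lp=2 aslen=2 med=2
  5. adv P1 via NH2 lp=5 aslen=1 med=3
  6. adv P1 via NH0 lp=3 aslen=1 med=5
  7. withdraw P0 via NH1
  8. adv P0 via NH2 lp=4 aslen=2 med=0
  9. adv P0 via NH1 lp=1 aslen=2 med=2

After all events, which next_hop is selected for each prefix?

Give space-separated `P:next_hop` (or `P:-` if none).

Op 1: best P0=NH1 P1=-
Op 2: best P0=NH1 P1=NH2
Op 3: best P0=NH1 P1=NH1
Op 4: best P0=NH1 P1=NH2
Op 5: best P0=NH1 P1=NH2
Op 6: best P0=NH1 P1=NH2
Op 7: best P0=- P1=NH2
Op 8: best P0=NH2 P1=NH2
Op 9: best P0=NH2 P1=NH2

Answer: P0:NH2 P1:NH2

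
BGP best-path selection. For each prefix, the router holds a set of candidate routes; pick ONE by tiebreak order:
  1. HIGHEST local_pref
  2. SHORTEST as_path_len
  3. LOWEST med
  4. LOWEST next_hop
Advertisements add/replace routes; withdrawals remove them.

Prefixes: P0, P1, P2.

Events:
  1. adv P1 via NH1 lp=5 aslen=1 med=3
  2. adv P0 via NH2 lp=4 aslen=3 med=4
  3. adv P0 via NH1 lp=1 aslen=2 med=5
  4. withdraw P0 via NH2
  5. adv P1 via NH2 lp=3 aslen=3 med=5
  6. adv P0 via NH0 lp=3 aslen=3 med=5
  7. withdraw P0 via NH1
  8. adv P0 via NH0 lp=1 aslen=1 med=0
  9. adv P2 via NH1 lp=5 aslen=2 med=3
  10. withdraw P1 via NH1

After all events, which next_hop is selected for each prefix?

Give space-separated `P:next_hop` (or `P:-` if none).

Answer: P0:NH0 P1:NH2 P2:NH1

Derivation:
Op 1: best P0=- P1=NH1 P2=-
Op 2: best P0=NH2 P1=NH1 P2=-
Op 3: best P0=NH2 P1=NH1 P2=-
Op 4: best P0=NH1 P1=NH1 P2=-
Op 5: best P0=NH1 P1=NH1 P2=-
Op 6: best P0=NH0 P1=NH1 P2=-
Op 7: best P0=NH0 P1=NH1 P2=-
Op 8: best P0=NH0 P1=NH1 P2=-
Op 9: best P0=NH0 P1=NH1 P2=NH1
Op 10: best P0=NH0 P1=NH2 P2=NH1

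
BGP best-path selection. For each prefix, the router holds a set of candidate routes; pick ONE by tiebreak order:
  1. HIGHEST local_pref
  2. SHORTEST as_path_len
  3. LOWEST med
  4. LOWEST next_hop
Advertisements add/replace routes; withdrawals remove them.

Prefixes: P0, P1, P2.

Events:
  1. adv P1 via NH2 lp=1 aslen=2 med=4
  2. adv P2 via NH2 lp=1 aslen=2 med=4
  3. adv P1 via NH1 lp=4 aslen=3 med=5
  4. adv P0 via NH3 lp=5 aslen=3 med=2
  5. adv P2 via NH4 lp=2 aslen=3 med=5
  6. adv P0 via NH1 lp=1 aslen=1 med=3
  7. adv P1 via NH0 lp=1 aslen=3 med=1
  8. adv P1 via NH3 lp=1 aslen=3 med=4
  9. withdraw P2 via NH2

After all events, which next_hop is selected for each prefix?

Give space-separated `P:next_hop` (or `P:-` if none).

Answer: P0:NH3 P1:NH1 P2:NH4

Derivation:
Op 1: best P0=- P1=NH2 P2=-
Op 2: best P0=- P1=NH2 P2=NH2
Op 3: best P0=- P1=NH1 P2=NH2
Op 4: best P0=NH3 P1=NH1 P2=NH2
Op 5: best P0=NH3 P1=NH1 P2=NH4
Op 6: best P0=NH3 P1=NH1 P2=NH4
Op 7: best P0=NH3 P1=NH1 P2=NH4
Op 8: best P0=NH3 P1=NH1 P2=NH4
Op 9: best P0=NH3 P1=NH1 P2=NH4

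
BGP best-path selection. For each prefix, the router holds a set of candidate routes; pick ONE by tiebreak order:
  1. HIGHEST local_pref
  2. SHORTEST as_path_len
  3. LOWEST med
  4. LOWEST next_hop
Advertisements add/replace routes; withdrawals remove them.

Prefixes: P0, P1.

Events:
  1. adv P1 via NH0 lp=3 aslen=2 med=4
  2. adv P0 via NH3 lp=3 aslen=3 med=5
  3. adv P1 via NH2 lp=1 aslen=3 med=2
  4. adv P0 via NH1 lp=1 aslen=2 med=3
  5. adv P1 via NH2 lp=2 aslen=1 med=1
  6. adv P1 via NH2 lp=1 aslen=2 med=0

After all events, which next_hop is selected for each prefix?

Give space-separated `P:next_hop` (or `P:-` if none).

Answer: P0:NH3 P1:NH0

Derivation:
Op 1: best P0=- P1=NH0
Op 2: best P0=NH3 P1=NH0
Op 3: best P0=NH3 P1=NH0
Op 4: best P0=NH3 P1=NH0
Op 5: best P0=NH3 P1=NH0
Op 6: best P0=NH3 P1=NH0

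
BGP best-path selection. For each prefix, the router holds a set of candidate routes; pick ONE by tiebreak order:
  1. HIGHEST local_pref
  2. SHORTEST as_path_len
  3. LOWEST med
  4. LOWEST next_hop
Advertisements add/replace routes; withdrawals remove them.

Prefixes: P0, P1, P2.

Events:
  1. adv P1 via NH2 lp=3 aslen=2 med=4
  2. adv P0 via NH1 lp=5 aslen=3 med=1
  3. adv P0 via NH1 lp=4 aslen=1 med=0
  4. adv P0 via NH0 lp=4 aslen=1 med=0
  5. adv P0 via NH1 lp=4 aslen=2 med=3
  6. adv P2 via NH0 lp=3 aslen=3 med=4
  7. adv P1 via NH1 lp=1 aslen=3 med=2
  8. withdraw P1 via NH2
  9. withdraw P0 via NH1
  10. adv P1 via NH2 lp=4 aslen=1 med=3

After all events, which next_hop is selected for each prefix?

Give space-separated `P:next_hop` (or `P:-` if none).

Op 1: best P0=- P1=NH2 P2=-
Op 2: best P0=NH1 P1=NH2 P2=-
Op 3: best P0=NH1 P1=NH2 P2=-
Op 4: best P0=NH0 P1=NH2 P2=-
Op 5: best P0=NH0 P1=NH2 P2=-
Op 6: best P0=NH0 P1=NH2 P2=NH0
Op 7: best P0=NH0 P1=NH2 P2=NH0
Op 8: best P0=NH0 P1=NH1 P2=NH0
Op 9: best P0=NH0 P1=NH1 P2=NH0
Op 10: best P0=NH0 P1=NH2 P2=NH0

Answer: P0:NH0 P1:NH2 P2:NH0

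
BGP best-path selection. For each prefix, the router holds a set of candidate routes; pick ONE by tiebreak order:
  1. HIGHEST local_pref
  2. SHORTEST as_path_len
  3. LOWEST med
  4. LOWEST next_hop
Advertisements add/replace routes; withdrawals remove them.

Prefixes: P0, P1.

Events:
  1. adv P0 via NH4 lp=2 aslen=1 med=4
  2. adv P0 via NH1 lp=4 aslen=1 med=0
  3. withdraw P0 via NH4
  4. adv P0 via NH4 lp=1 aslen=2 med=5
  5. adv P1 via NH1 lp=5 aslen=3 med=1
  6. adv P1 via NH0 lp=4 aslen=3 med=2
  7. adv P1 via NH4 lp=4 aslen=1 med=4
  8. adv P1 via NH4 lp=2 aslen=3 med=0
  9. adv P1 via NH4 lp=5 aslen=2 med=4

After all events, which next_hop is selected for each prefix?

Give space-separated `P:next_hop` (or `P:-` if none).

Op 1: best P0=NH4 P1=-
Op 2: best P0=NH1 P1=-
Op 3: best P0=NH1 P1=-
Op 4: best P0=NH1 P1=-
Op 5: best P0=NH1 P1=NH1
Op 6: best P0=NH1 P1=NH1
Op 7: best P0=NH1 P1=NH1
Op 8: best P0=NH1 P1=NH1
Op 9: best P0=NH1 P1=NH4

Answer: P0:NH1 P1:NH4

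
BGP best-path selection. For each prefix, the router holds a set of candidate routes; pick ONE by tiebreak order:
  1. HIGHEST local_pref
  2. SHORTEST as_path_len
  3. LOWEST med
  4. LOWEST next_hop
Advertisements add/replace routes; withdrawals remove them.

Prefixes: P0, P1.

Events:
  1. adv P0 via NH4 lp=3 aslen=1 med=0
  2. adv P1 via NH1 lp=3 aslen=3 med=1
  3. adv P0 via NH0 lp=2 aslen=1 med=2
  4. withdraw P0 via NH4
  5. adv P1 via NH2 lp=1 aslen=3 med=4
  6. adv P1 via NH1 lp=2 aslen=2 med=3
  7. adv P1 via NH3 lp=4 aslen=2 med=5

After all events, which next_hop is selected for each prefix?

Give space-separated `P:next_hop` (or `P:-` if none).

Op 1: best P0=NH4 P1=-
Op 2: best P0=NH4 P1=NH1
Op 3: best P0=NH4 P1=NH1
Op 4: best P0=NH0 P1=NH1
Op 5: best P0=NH0 P1=NH1
Op 6: best P0=NH0 P1=NH1
Op 7: best P0=NH0 P1=NH3

Answer: P0:NH0 P1:NH3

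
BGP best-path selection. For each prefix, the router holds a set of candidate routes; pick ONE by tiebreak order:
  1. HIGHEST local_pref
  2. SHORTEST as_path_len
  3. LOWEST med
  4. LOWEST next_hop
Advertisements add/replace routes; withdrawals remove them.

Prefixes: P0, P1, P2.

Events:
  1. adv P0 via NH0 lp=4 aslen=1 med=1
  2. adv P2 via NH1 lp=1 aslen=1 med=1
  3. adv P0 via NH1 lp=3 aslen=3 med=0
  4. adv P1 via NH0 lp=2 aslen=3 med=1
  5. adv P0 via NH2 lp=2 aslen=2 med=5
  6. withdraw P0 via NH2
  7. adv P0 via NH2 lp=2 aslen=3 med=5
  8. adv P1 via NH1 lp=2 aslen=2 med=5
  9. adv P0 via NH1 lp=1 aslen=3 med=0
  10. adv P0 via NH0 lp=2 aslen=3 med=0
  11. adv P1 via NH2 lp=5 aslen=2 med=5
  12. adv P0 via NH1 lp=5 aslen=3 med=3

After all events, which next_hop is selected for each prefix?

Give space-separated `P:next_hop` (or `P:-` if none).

Answer: P0:NH1 P1:NH2 P2:NH1

Derivation:
Op 1: best P0=NH0 P1=- P2=-
Op 2: best P0=NH0 P1=- P2=NH1
Op 3: best P0=NH0 P1=- P2=NH1
Op 4: best P0=NH0 P1=NH0 P2=NH1
Op 5: best P0=NH0 P1=NH0 P2=NH1
Op 6: best P0=NH0 P1=NH0 P2=NH1
Op 7: best P0=NH0 P1=NH0 P2=NH1
Op 8: best P0=NH0 P1=NH1 P2=NH1
Op 9: best P0=NH0 P1=NH1 P2=NH1
Op 10: best P0=NH0 P1=NH1 P2=NH1
Op 11: best P0=NH0 P1=NH2 P2=NH1
Op 12: best P0=NH1 P1=NH2 P2=NH1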